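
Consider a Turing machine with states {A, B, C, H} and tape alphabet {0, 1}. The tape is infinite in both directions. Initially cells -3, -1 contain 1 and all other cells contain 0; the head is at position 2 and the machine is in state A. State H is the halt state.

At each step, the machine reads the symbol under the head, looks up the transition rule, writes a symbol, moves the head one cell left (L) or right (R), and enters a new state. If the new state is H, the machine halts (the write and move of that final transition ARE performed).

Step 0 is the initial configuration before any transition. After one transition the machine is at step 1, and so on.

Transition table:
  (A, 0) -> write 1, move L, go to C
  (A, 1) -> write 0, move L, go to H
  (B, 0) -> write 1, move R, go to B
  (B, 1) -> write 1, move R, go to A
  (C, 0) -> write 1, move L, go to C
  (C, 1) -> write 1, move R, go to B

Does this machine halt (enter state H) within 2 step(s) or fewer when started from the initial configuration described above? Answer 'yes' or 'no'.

Step 1: in state A at pos 2, read 0 -> (A,0)->write 1,move L,goto C. Now: state=C, head=1, tape[-4..3]=01010010 (head:      ^)
Step 2: in state C at pos 1, read 0 -> (C,0)->write 1,move L,goto C. Now: state=C, head=0, tape[-4..3]=01010110 (head:     ^)
After 2 step(s): state = C (not H) -> not halted within 2 -> no

Answer: no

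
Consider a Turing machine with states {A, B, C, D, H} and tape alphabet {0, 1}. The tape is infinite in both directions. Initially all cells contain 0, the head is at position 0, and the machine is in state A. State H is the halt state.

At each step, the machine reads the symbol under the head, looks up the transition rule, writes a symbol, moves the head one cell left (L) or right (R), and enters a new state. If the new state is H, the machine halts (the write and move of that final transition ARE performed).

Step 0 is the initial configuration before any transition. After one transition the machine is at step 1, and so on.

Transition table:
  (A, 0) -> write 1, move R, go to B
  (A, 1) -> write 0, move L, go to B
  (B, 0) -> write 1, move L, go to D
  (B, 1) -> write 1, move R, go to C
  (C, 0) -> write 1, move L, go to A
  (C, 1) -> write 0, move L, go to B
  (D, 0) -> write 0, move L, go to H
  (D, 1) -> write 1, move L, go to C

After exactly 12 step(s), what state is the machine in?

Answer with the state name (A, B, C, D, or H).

Answer: A

Derivation:
Step 1: in state A at pos 0, read 0 -> (A,0)->write 1,move R,goto B. Now: state=B, head=1, tape[-1..2]=0100 (head:   ^)
Step 2: in state B at pos 1, read 0 -> (B,0)->write 1,move L,goto D. Now: state=D, head=0, tape[-1..2]=0110 (head:  ^)
Step 3: in state D at pos 0, read 1 -> (D,1)->write 1,move L,goto C. Now: state=C, head=-1, tape[-2..2]=00110 (head:  ^)
Step 4: in state C at pos -1, read 0 -> (C,0)->write 1,move L,goto A. Now: state=A, head=-2, tape[-3..2]=001110 (head:  ^)
Step 5: in state A at pos -2, read 0 -> (A,0)->write 1,move R,goto B. Now: state=B, head=-1, tape[-3..2]=011110 (head:   ^)
Step 6: in state B at pos -1, read 1 -> (B,1)->write 1,move R,goto C. Now: state=C, head=0, tape[-3..2]=011110 (head:    ^)
Step 7: in state C at pos 0, read 1 -> (C,1)->write 0,move L,goto B. Now: state=B, head=-1, tape[-3..2]=011010 (head:   ^)
Step 8: in state B at pos -1, read 1 -> (B,1)->write 1,move R,goto C. Now: state=C, head=0, tape[-3..2]=011010 (head:    ^)
Step 9: in state C at pos 0, read 0 -> (C,0)->write 1,move L,goto A. Now: state=A, head=-1, tape[-3..2]=011110 (head:   ^)
Step 10: in state A at pos -1, read 1 -> (A,1)->write 0,move L,goto B. Now: state=B, head=-2, tape[-3..2]=010110 (head:  ^)
Step 11: in state B at pos -2, read 1 -> (B,1)->write 1,move R,goto C. Now: state=C, head=-1, tape[-3..2]=010110 (head:   ^)
Step 12: in state C at pos -1, read 0 -> (C,0)->write 1,move L,goto A. Now: state=A, head=-2, tape[-3..2]=011110 (head:  ^)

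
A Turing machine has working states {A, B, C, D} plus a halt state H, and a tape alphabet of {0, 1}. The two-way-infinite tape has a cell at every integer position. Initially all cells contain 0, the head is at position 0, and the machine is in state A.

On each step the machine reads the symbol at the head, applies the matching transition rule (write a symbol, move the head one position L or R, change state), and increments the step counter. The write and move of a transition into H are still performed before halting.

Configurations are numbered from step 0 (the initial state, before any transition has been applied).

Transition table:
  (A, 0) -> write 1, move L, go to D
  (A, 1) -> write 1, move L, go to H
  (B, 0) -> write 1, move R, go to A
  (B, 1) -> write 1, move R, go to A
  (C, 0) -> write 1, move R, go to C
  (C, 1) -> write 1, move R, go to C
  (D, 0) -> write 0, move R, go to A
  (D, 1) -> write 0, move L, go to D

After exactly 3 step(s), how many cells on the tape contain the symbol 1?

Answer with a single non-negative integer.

Answer: 1

Derivation:
Step 1: in state A at pos 0, read 0 -> (A,0)->write 1,move L,goto D. Now: state=D, head=-1, tape[-2..1]=0010 (head:  ^)
Step 2: in state D at pos -1, read 0 -> (D,0)->write 0,move R,goto A. Now: state=A, head=0, tape[-2..1]=0010 (head:   ^)
Step 3: in state A at pos 0, read 1 -> (A,1)->write 1,move L,goto H. Now: state=H, head=-1, tape[-2..1]=0010 (head:  ^)
Cells containing 1 after step 3: {0} -> 1 cell(s)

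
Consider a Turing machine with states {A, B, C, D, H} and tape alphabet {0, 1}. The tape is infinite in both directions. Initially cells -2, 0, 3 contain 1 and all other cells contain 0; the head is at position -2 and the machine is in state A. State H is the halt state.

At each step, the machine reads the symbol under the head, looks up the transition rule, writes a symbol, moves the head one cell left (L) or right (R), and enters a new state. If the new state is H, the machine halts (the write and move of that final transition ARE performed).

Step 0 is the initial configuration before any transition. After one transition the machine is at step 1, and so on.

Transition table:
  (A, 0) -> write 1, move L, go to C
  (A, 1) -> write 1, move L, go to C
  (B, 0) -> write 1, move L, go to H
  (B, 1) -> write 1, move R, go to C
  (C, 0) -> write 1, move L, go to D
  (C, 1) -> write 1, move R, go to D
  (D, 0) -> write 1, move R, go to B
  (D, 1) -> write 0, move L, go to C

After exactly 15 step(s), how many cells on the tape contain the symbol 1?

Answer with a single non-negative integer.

Step 1: in state A at pos -2, read 1 -> (A,1)->write 1,move L,goto C. Now: state=C, head=-3, tape[-4..4]=001010010 (head:  ^)
Step 2: in state C at pos -3, read 0 -> (C,0)->write 1,move L,goto D. Now: state=D, head=-4, tape[-5..4]=0011010010 (head:  ^)
Step 3: in state D at pos -4, read 0 -> (D,0)->write 1,move R,goto B. Now: state=B, head=-3, tape[-5..4]=0111010010 (head:   ^)
Step 4: in state B at pos -3, read 1 -> (B,1)->write 1,move R,goto C. Now: state=C, head=-2, tape[-5..4]=0111010010 (head:    ^)
Step 5: in state C at pos -2, read 1 -> (C,1)->write 1,move R,goto D. Now: state=D, head=-1, tape[-5..4]=0111010010 (head:     ^)
Step 6: in state D at pos -1, read 0 -> (D,0)->write 1,move R,goto B. Now: state=B, head=0, tape[-5..4]=0111110010 (head:      ^)
Step 7: in state B at pos 0, read 1 -> (B,1)->write 1,move R,goto C. Now: state=C, head=1, tape[-5..4]=0111110010 (head:       ^)
Step 8: in state C at pos 1, read 0 -> (C,0)->write 1,move L,goto D. Now: state=D, head=0, tape[-5..4]=0111111010 (head:      ^)
Step 9: in state D at pos 0, read 1 -> (D,1)->write 0,move L,goto C. Now: state=C, head=-1, tape[-5..4]=0111101010 (head:     ^)
Step 10: in state C at pos -1, read 1 -> (C,1)->write 1,move R,goto D. Now: state=D, head=0, tape[-5..4]=0111101010 (head:      ^)
Step 11: in state D at pos 0, read 0 -> (D,0)->write 1,move R,goto B. Now: state=B, head=1, tape[-5..4]=0111111010 (head:       ^)
Step 12: in state B at pos 1, read 1 -> (B,1)->write 1,move R,goto C. Now: state=C, head=2, tape[-5..4]=0111111010 (head:        ^)
Step 13: in state C at pos 2, read 0 -> (C,0)->write 1,move L,goto D. Now: state=D, head=1, tape[-5..4]=0111111110 (head:       ^)
Step 14: in state D at pos 1, read 1 -> (D,1)->write 0,move L,goto C. Now: state=C, head=0, tape[-5..4]=0111110110 (head:      ^)
Step 15: in state C at pos 0, read 1 -> (C,1)->write 1,move R,goto D. Now: state=D, head=1, tape[-5..4]=0111110110 (head:       ^)
Cells containing 1 after step 15: {-4, -3, -2, -1, 0, 2, 3} -> 7 cell(s)

Answer: 7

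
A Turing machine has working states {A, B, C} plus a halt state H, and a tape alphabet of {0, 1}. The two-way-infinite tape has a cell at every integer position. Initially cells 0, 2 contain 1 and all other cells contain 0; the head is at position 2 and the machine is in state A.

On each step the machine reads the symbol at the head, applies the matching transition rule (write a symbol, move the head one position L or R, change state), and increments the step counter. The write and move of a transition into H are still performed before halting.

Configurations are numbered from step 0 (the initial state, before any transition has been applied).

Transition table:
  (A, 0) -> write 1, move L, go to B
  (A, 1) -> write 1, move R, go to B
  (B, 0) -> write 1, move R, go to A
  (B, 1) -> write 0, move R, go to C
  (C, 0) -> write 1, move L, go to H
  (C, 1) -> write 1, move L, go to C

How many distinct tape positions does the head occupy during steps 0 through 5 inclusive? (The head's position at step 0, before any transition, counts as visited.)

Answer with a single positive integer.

Step 1: in state A at pos 2, read 1 -> (A,1)->write 1,move R,goto B. Now: state=B, head=3, tape[-1..4]=010100 (head:     ^)
Step 2: in state B at pos 3, read 0 -> (B,0)->write 1,move R,goto A. Now: state=A, head=4, tape[-1..5]=0101100 (head:      ^)
Step 3: in state A at pos 4, read 0 -> (A,0)->write 1,move L,goto B. Now: state=B, head=3, tape[-1..5]=0101110 (head:     ^)
Step 4: in state B at pos 3, read 1 -> (B,1)->write 0,move R,goto C. Now: state=C, head=4, tape[-1..5]=0101010 (head:      ^)
Step 5: in state C at pos 4, read 1 -> (C,1)->write 1,move L,goto C. Now: state=C, head=3, tape[-1..5]=0101010 (head:     ^)
Head positions at steps 0..5: starting at 2, distinct positions visited = {2, 3, 4} -> 3 position(s)

Answer: 3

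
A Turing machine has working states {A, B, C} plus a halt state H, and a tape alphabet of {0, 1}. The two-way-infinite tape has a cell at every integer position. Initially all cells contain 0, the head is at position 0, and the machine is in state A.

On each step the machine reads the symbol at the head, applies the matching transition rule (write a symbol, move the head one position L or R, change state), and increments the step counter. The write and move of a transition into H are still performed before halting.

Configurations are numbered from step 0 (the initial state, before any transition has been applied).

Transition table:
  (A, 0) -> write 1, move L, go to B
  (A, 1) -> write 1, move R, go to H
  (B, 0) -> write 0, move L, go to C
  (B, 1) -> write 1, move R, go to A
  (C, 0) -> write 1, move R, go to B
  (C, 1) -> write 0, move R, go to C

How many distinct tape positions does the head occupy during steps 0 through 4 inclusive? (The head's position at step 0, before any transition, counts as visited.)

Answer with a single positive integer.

Answer: 3

Derivation:
Step 1: in state A at pos 0, read 0 -> (A,0)->write 1,move L,goto B. Now: state=B, head=-1, tape[-2..1]=0010 (head:  ^)
Step 2: in state B at pos -1, read 0 -> (B,0)->write 0,move L,goto C. Now: state=C, head=-2, tape[-3..1]=00010 (head:  ^)
Step 3: in state C at pos -2, read 0 -> (C,0)->write 1,move R,goto B. Now: state=B, head=-1, tape[-3..1]=01010 (head:   ^)
Step 4: in state B at pos -1, read 0 -> (B,0)->write 0,move L,goto C. Now: state=C, head=-2, tape[-3..1]=01010 (head:  ^)
Head positions at steps 0..4: starting at 0, distinct positions visited = {-2, -1, 0} -> 3 position(s)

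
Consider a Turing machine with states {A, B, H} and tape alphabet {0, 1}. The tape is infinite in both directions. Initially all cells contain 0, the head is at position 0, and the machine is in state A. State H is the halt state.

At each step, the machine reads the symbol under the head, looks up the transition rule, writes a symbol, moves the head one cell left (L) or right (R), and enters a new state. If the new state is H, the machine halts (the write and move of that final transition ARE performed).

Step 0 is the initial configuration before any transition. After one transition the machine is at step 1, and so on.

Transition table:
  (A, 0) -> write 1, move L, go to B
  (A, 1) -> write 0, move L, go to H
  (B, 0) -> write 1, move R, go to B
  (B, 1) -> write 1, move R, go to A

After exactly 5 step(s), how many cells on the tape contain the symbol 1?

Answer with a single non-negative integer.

Answer: 3

Derivation:
Step 1: in state A at pos 0, read 0 -> (A,0)->write 1,move L,goto B. Now: state=B, head=-1, tape[-2..1]=0010 (head:  ^)
Step 2: in state B at pos -1, read 0 -> (B,0)->write 1,move R,goto B. Now: state=B, head=0, tape[-2..1]=0110 (head:   ^)
Step 3: in state B at pos 0, read 1 -> (B,1)->write 1,move R,goto A. Now: state=A, head=1, tape[-2..2]=01100 (head:    ^)
Step 4: in state A at pos 1, read 0 -> (A,0)->write 1,move L,goto B. Now: state=B, head=0, tape[-2..2]=01110 (head:   ^)
Step 5: in state B at pos 0, read 1 -> (B,1)->write 1,move R,goto A. Now: state=A, head=1, tape[-2..2]=01110 (head:    ^)
Cells containing 1 after step 5: {-1, 0, 1} -> 3 cell(s)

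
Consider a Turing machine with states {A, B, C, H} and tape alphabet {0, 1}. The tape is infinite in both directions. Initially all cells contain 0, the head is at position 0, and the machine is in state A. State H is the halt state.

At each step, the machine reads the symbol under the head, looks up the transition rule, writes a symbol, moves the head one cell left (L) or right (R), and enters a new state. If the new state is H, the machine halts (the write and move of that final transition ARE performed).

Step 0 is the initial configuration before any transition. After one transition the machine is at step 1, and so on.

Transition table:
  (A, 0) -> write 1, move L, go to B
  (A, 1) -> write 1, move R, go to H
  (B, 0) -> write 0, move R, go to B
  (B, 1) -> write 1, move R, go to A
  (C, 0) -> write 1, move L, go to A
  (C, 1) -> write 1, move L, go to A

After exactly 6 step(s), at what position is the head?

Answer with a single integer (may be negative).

Answer: 2

Derivation:
Step 1: in state A at pos 0, read 0 -> (A,0)->write 1,move L,goto B. Now: state=B, head=-1, tape[-2..1]=0010 (head:  ^)
Step 2: in state B at pos -1, read 0 -> (B,0)->write 0,move R,goto B. Now: state=B, head=0, tape[-2..1]=0010 (head:   ^)
Step 3: in state B at pos 0, read 1 -> (B,1)->write 1,move R,goto A. Now: state=A, head=1, tape[-2..2]=00100 (head:    ^)
Step 4: in state A at pos 1, read 0 -> (A,0)->write 1,move L,goto B. Now: state=B, head=0, tape[-2..2]=00110 (head:   ^)
Step 5: in state B at pos 0, read 1 -> (B,1)->write 1,move R,goto A. Now: state=A, head=1, tape[-2..2]=00110 (head:    ^)
Step 6: in state A at pos 1, read 1 -> (A,1)->write 1,move R,goto H. Now: state=H, head=2, tape[-2..3]=001100 (head:     ^)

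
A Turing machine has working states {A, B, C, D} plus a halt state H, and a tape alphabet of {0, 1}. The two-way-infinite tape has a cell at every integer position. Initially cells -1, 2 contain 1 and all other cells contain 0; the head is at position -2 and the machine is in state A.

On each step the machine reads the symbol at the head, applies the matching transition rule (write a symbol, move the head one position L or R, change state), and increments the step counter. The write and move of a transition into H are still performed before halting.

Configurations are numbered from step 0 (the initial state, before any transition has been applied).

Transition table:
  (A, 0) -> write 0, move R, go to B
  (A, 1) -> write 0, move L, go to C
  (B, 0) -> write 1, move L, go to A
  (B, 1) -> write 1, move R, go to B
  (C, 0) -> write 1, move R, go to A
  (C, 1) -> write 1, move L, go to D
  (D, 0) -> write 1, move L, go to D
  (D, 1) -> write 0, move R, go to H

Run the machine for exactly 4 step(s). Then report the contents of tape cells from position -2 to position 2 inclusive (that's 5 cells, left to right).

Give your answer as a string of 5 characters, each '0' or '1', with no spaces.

Step 1: in state A at pos -2, read 0 -> (A,0)->write 0,move R,goto B. Now: state=B, head=-1, tape[-3..3]=0010010 (head:   ^)
Step 2: in state B at pos -1, read 1 -> (B,1)->write 1,move R,goto B. Now: state=B, head=0, tape[-3..3]=0010010 (head:    ^)
Step 3: in state B at pos 0, read 0 -> (B,0)->write 1,move L,goto A. Now: state=A, head=-1, tape[-3..3]=0011010 (head:   ^)
Step 4: in state A at pos -1, read 1 -> (A,1)->write 0,move L,goto C. Now: state=C, head=-2, tape[-3..3]=0001010 (head:  ^)

Answer: 00101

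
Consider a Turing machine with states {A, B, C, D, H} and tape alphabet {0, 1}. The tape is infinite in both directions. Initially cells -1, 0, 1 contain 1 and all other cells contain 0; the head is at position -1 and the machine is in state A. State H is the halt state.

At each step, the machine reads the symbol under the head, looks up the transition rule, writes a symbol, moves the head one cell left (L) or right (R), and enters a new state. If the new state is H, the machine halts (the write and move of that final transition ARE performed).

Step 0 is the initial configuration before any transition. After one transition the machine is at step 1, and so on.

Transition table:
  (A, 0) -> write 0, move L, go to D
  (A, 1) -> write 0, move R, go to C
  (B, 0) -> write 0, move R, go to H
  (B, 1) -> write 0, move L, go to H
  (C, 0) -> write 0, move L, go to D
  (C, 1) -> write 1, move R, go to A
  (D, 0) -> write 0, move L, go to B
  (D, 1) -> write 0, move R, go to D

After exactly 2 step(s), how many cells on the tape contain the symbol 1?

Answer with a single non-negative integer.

Step 1: in state A at pos -1, read 1 -> (A,1)->write 0,move R,goto C. Now: state=C, head=0, tape[-2..2]=00110 (head:   ^)
Step 2: in state C at pos 0, read 1 -> (C,1)->write 1,move R,goto A. Now: state=A, head=1, tape[-2..2]=00110 (head:    ^)
Cells containing 1 after step 2: {0, 1} -> 2 cell(s)

Answer: 2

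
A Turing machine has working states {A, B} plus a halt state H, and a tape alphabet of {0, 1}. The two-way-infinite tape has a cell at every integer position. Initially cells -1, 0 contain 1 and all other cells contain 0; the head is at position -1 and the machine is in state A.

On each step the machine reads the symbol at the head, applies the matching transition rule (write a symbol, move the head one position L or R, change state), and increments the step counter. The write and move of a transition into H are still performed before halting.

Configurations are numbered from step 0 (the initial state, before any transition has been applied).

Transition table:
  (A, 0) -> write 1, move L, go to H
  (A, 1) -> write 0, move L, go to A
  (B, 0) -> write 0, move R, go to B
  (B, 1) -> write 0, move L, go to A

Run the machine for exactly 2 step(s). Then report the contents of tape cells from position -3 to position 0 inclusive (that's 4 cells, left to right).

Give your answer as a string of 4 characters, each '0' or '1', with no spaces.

Answer: 0101

Derivation:
Step 1: in state A at pos -1, read 1 -> (A,1)->write 0,move L,goto A. Now: state=A, head=-2, tape[-3..1]=00010 (head:  ^)
Step 2: in state A at pos -2, read 0 -> (A,0)->write 1,move L,goto H. Now: state=H, head=-3, tape[-4..1]=001010 (head:  ^)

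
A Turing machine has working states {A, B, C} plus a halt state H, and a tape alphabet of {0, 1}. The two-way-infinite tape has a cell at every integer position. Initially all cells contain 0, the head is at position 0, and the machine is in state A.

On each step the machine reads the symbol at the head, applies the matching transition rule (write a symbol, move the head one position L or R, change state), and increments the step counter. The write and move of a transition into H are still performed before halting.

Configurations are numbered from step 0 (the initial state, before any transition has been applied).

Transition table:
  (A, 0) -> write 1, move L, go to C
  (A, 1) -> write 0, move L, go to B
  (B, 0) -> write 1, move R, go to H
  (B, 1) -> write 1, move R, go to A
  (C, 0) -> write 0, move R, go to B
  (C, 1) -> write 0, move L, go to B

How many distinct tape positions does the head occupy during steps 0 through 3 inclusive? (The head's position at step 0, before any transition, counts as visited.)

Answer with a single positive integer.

Step 1: in state A at pos 0, read 0 -> (A,0)->write 1,move L,goto C. Now: state=C, head=-1, tape[-2..1]=0010 (head:  ^)
Step 2: in state C at pos -1, read 0 -> (C,0)->write 0,move R,goto B. Now: state=B, head=0, tape[-2..1]=0010 (head:   ^)
Step 3: in state B at pos 0, read 1 -> (B,1)->write 1,move R,goto A. Now: state=A, head=1, tape[-2..2]=00100 (head:    ^)
Head positions at steps 0..3: starting at 0, distinct positions visited = {-1, 0, 1} -> 3 position(s)

Answer: 3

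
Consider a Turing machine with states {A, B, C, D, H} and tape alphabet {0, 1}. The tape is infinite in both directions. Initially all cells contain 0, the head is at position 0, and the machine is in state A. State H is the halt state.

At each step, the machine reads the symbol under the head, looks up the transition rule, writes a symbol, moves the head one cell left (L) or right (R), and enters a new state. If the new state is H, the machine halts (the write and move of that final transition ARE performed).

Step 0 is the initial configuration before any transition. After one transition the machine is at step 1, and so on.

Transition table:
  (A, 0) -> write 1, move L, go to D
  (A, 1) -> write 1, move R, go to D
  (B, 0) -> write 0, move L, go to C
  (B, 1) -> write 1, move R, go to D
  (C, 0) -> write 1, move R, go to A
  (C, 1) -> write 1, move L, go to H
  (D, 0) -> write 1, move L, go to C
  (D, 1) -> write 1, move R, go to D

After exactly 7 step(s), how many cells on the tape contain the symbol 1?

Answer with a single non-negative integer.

Answer: 4

Derivation:
Step 1: in state A at pos 0, read 0 -> (A,0)->write 1,move L,goto D. Now: state=D, head=-1, tape[-2..1]=0010 (head:  ^)
Step 2: in state D at pos -1, read 0 -> (D,0)->write 1,move L,goto C. Now: state=C, head=-2, tape[-3..1]=00110 (head:  ^)
Step 3: in state C at pos -2, read 0 -> (C,0)->write 1,move R,goto A. Now: state=A, head=-1, tape[-3..1]=01110 (head:   ^)
Step 4: in state A at pos -1, read 1 -> (A,1)->write 1,move R,goto D. Now: state=D, head=0, tape[-3..1]=01110 (head:    ^)
Step 5: in state D at pos 0, read 1 -> (D,1)->write 1,move R,goto D. Now: state=D, head=1, tape[-3..2]=011100 (head:     ^)
Step 6: in state D at pos 1, read 0 -> (D,0)->write 1,move L,goto C. Now: state=C, head=0, tape[-3..2]=011110 (head:    ^)
Step 7: in state C at pos 0, read 1 -> (C,1)->write 1,move L,goto H. Now: state=H, head=-1, tape[-3..2]=011110 (head:   ^)
Cells containing 1 after step 7: {-2, -1, 0, 1} -> 4 cell(s)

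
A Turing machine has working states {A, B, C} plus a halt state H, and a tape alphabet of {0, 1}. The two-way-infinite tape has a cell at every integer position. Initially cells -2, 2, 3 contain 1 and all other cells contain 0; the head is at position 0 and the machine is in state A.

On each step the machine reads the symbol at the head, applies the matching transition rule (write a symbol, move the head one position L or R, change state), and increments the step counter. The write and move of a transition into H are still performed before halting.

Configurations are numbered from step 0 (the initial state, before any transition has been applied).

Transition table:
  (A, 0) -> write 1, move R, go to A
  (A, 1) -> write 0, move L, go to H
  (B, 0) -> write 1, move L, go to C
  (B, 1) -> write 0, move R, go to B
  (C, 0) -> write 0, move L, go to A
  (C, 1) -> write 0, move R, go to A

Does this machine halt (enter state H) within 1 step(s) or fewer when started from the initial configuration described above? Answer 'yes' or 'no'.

Step 1: in state A at pos 0, read 0 -> (A,0)->write 1,move R,goto A. Now: state=A, head=1, tape[-3..4]=01010110 (head:     ^)
After 1 step(s): state = A (not H) -> not halted within 1 -> no

Answer: no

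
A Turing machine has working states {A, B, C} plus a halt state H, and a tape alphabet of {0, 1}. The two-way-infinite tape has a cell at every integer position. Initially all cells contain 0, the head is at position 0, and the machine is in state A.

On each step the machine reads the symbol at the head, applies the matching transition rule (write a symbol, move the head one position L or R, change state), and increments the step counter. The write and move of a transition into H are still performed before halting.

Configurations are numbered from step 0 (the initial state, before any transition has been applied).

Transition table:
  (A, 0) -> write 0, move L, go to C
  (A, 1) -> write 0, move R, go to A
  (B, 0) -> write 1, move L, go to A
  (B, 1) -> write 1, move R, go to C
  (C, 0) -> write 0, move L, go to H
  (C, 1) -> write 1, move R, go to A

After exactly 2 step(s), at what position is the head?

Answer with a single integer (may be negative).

Step 1: in state A at pos 0, read 0 -> (A,0)->write 0,move L,goto C. Now: state=C, head=-1, tape[-2..1]=0000 (head:  ^)
Step 2: in state C at pos -1, read 0 -> (C,0)->write 0,move L,goto H. Now: state=H, head=-2, tape[-3..1]=00000 (head:  ^)

Answer: -2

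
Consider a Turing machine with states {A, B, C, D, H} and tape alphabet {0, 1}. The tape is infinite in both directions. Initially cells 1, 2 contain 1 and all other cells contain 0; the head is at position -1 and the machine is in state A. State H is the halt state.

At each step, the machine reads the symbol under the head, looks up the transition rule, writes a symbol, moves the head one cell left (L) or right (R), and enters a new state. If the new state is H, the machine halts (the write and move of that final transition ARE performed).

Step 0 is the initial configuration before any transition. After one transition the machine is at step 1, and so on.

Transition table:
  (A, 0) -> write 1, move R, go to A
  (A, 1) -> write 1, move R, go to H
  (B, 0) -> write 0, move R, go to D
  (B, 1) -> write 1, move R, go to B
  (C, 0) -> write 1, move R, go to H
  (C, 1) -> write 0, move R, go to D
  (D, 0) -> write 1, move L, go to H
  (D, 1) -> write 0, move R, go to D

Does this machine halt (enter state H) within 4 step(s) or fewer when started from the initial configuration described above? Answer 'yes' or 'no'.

Answer: yes

Derivation:
Step 1: in state A at pos -1, read 0 -> (A,0)->write 1,move R,goto A. Now: state=A, head=0, tape[-2..3]=010110 (head:   ^)
Step 2: in state A at pos 0, read 0 -> (A,0)->write 1,move R,goto A. Now: state=A, head=1, tape[-2..3]=011110 (head:    ^)
Step 3: in state A at pos 1, read 1 -> (A,1)->write 1,move R,goto H. Now: state=H, head=2, tape[-2..3]=011110 (head:     ^)
State H reached at step 3; 3 <= 4 -> yes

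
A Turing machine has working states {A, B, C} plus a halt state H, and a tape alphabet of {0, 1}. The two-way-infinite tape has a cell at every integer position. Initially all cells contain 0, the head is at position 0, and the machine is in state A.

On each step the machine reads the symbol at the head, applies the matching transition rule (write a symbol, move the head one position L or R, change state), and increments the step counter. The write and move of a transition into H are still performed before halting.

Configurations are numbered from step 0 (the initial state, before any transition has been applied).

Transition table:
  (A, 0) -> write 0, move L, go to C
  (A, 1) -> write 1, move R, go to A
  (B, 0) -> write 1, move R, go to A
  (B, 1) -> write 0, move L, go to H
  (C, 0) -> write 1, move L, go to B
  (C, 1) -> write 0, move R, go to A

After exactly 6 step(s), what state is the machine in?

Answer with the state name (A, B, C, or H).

Step 1: in state A at pos 0, read 0 -> (A,0)->write 0,move L,goto C. Now: state=C, head=-1, tape[-2..1]=0000 (head:  ^)
Step 2: in state C at pos -1, read 0 -> (C,0)->write 1,move L,goto B. Now: state=B, head=-2, tape[-3..1]=00100 (head:  ^)
Step 3: in state B at pos -2, read 0 -> (B,0)->write 1,move R,goto A. Now: state=A, head=-1, tape[-3..1]=01100 (head:   ^)
Step 4: in state A at pos -1, read 1 -> (A,1)->write 1,move R,goto A. Now: state=A, head=0, tape[-3..1]=01100 (head:    ^)
Step 5: in state A at pos 0, read 0 -> (A,0)->write 0,move L,goto C. Now: state=C, head=-1, tape[-3..1]=01100 (head:   ^)
Step 6: in state C at pos -1, read 1 -> (C,1)->write 0,move R,goto A. Now: state=A, head=0, tape[-3..1]=01000 (head:    ^)

Answer: A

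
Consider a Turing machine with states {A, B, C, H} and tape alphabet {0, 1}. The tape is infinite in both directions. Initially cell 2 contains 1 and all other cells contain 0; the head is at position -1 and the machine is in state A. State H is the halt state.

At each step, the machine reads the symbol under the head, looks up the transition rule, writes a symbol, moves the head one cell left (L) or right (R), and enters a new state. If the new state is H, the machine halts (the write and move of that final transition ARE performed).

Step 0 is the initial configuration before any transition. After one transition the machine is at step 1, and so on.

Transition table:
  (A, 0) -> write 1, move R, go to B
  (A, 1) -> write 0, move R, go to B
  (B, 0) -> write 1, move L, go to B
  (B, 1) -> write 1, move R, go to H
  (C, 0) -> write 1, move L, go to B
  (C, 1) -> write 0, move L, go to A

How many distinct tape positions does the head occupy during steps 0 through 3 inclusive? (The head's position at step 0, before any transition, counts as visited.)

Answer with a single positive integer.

Answer: 2

Derivation:
Step 1: in state A at pos -1, read 0 -> (A,0)->write 1,move R,goto B. Now: state=B, head=0, tape[-2..3]=010010 (head:   ^)
Step 2: in state B at pos 0, read 0 -> (B,0)->write 1,move L,goto B. Now: state=B, head=-1, tape[-2..3]=011010 (head:  ^)
Step 3: in state B at pos -1, read 1 -> (B,1)->write 1,move R,goto H. Now: state=H, head=0, tape[-2..3]=011010 (head:   ^)
Head positions at steps 0..3: starting at -1, distinct positions visited = {-1, 0} -> 2 position(s)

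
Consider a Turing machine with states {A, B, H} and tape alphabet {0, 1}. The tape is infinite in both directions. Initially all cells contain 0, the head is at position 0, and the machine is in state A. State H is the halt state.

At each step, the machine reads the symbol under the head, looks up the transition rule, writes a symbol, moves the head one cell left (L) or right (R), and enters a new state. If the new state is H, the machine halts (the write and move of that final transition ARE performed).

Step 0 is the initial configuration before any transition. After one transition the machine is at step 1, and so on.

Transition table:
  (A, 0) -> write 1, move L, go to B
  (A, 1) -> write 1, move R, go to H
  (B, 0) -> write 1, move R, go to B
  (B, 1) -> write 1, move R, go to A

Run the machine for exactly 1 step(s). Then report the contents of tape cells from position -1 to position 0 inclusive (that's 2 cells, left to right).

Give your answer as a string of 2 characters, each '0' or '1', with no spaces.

Step 1: in state A at pos 0, read 0 -> (A,0)->write 1,move L,goto B. Now: state=B, head=-1, tape[-2..1]=0010 (head:  ^)

Answer: 01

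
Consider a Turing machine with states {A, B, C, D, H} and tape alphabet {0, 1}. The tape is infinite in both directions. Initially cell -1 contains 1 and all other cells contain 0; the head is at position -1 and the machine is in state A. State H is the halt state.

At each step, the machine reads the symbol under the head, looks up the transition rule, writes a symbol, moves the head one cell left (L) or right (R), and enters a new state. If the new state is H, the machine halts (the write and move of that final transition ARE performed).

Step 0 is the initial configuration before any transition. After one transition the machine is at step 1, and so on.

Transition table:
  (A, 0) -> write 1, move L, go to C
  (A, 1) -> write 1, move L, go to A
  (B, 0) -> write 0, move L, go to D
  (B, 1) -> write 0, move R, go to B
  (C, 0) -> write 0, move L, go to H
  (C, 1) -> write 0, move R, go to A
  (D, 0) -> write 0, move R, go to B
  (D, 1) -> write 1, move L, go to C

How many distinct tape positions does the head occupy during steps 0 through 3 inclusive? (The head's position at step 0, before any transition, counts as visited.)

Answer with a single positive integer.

Step 1: in state A at pos -1, read 1 -> (A,1)->write 1,move L,goto A. Now: state=A, head=-2, tape[-3..0]=0010 (head:  ^)
Step 2: in state A at pos -2, read 0 -> (A,0)->write 1,move L,goto C. Now: state=C, head=-3, tape[-4..0]=00110 (head:  ^)
Step 3: in state C at pos -3, read 0 -> (C,0)->write 0,move L,goto H. Now: state=H, head=-4, tape[-5..0]=000110 (head:  ^)
Head positions at steps 0..3: starting at -1, distinct positions visited = {-4, -3, -2, -1} -> 4 position(s)

Answer: 4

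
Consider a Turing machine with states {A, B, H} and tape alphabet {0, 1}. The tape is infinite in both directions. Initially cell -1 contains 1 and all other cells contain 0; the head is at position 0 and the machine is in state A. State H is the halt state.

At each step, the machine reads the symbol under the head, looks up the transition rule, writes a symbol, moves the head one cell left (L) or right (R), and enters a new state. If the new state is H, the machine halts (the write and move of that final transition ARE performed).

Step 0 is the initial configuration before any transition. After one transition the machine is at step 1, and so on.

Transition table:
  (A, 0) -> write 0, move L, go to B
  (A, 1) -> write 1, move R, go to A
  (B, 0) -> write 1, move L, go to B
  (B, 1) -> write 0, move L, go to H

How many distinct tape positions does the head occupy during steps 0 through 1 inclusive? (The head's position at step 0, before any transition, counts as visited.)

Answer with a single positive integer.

Step 1: in state A at pos 0, read 0 -> (A,0)->write 0,move L,goto B. Now: state=B, head=-1, tape[-2..1]=0100 (head:  ^)
Head positions at steps 0..1: starting at 0, distinct positions visited = {-1, 0} -> 2 position(s)

Answer: 2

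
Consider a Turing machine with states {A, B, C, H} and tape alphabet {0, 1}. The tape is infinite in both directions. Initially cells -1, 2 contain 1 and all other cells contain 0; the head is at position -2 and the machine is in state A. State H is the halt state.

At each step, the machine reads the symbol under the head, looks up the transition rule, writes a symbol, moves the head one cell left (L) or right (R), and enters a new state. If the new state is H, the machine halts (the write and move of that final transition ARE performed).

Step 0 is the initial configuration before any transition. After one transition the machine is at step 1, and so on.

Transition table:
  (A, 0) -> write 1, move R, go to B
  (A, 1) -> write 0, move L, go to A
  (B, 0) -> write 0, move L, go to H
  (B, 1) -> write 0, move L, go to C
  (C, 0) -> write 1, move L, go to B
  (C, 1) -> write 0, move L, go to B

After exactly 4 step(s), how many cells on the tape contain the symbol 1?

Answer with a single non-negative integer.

Step 1: in state A at pos -2, read 0 -> (A,0)->write 1,move R,goto B. Now: state=B, head=-1, tape[-3..3]=0110010 (head:   ^)
Step 2: in state B at pos -1, read 1 -> (B,1)->write 0,move L,goto C. Now: state=C, head=-2, tape[-3..3]=0100010 (head:  ^)
Step 3: in state C at pos -2, read 1 -> (C,1)->write 0,move L,goto B. Now: state=B, head=-3, tape[-4..3]=00000010 (head:  ^)
Step 4: in state B at pos -3, read 0 -> (B,0)->write 0,move L,goto H. Now: state=H, head=-4, tape[-5..3]=000000010 (head:  ^)
Cells containing 1 after step 4: {2} -> 1 cell(s)

Answer: 1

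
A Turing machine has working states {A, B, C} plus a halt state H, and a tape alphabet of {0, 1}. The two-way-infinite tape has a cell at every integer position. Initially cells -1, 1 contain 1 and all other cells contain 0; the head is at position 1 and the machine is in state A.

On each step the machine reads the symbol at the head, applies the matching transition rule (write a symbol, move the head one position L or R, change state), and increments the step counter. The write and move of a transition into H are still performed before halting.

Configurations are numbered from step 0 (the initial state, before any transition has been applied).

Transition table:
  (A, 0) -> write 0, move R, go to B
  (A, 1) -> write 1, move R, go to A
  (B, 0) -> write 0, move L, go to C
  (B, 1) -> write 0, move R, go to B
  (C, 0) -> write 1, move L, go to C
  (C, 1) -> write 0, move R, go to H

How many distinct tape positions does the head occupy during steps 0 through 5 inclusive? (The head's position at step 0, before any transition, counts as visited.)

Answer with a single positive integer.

Answer: 3

Derivation:
Step 1: in state A at pos 1, read 1 -> (A,1)->write 1,move R,goto A. Now: state=A, head=2, tape[-2..3]=010100 (head:     ^)
Step 2: in state A at pos 2, read 0 -> (A,0)->write 0,move R,goto B. Now: state=B, head=3, tape[-2..4]=0101000 (head:      ^)
Step 3: in state B at pos 3, read 0 -> (B,0)->write 0,move L,goto C. Now: state=C, head=2, tape[-2..4]=0101000 (head:     ^)
Step 4: in state C at pos 2, read 0 -> (C,0)->write 1,move L,goto C. Now: state=C, head=1, tape[-2..4]=0101100 (head:    ^)
Step 5: in state C at pos 1, read 1 -> (C,1)->write 0,move R,goto H. Now: state=H, head=2, tape[-2..4]=0100100 (head:     ^)
Head positions at steps 0..5: starting at 1, distinct positions visited = {1, 2, 3} -> 3 position(s)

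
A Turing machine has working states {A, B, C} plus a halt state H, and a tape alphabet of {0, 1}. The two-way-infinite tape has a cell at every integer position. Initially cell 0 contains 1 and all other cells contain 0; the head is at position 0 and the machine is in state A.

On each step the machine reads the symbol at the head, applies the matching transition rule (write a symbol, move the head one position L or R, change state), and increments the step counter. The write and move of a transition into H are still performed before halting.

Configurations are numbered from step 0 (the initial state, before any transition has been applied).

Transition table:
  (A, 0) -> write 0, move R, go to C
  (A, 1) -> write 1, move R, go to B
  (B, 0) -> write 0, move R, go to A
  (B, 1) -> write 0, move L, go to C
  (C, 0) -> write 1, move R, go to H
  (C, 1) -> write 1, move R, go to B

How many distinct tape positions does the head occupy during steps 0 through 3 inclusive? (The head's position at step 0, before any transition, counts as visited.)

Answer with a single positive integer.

Step 1: in state A at pos 0, read 1 -> (A,1)->write 1,move R,goto B. Now: state=B, head=1, tape[-1..2]=0100 (head:   ^)
Step 2: in state B at pos 1, read 0 -> (B,0)->write 0,move R,goto A. Now: state=A, head=2, tape[-1..3]=01000 (head:    ^)
Step 3: in state A at pos 2, read 0 -> (A,0)->write 0,move R,goto C. Now: state=C, head=3, tape[-1..4]=010000 (head:     ^)
Head positions at steps 0..3: starting at 0, distinct positions visited = {0, 1, 2, 3} -> 4 position(s)

Answer: 4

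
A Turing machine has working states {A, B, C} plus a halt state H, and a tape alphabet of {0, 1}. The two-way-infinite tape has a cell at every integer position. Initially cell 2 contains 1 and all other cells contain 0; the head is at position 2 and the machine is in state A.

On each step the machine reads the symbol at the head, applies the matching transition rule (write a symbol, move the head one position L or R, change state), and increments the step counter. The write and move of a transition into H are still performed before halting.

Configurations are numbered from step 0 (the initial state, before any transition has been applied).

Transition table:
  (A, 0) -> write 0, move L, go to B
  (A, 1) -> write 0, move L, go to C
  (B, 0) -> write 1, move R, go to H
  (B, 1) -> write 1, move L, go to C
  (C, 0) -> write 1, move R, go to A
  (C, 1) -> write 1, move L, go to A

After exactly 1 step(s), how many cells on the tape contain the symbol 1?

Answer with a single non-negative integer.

Answer: 0

Derivation:
Step 1: in state A at pos 2, read 1 -> (A,1)->write 0,move L,goto C. Now: state=C, head=1, tape[0..3]=0000 (head:  ^)
No cell contains 1 after step 1 -> 0 cell(s)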